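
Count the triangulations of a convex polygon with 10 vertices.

The structures are counted by the Catalan number C_n. Here n = 10 - 2 = 8.
C_n = C(2n,n)/(n+1), so C_{8} = C(16,8)/9 = 12870/9.

Final answer: C_{8} = 1430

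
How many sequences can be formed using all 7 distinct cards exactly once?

The number of ways to arrange 7 distinct objects is 7!.

Final answer: 7! = 5040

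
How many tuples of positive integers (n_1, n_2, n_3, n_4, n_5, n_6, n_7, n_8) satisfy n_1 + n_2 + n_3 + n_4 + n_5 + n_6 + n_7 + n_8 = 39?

Substitute n'_i = n_i - 1 (so n'_i >= 0). Then sum n'_i = 39 - 8 = 31.
Stars and bars: C(31+8-1, 8-1) = C(38,7).

Final answer: C(38,7) = 12620256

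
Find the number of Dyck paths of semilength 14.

Total monotonic paths to (14,14): C(28,14) = 40116600.
A path is bad iff it touches y = x + 1; reflecting its initial segment maps bad paths bijectively onto all paths to (13,15), of which there are C(28,15) = 37442160.
Valid Dyck paths: 40116600 - 37442160.
(Check: C(28,14) - C(28,15) = C(28,14)/15, the Catalan number C_{14}.)

Final answer: C_{14} = 2674440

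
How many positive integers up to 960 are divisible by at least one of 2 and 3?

Multiples of 2: 480. Multiples of 3: 320. Of both (lcm=6): 160.
By inclusion-exclusion: 480 + 320 - 160.

Final answer: 640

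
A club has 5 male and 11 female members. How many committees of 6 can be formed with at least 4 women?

Sum over valid woman counts:
C(11,4)C(5,2) = 3300
C(11,5)C(5,1) = 2310
C(11,6)C(5,0) = 462
Total: 3300 + 2310 + 462.

Final answer: 6072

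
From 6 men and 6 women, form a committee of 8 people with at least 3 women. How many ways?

Sum over valid woman counts:
C(6,3)C(6,5) = 120
C(6,4)C(6,4) = 225
C(6,5)C(6,3) = 120
C(6,6)C(6,2) = 15
Total: 120 + 225 + 120 + 15.

Final answer: 480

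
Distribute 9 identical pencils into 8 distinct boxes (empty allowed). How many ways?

Stars and bars: C(n+k-1, k-1) = C(16,7).

Final answer: C(16,7) = 11440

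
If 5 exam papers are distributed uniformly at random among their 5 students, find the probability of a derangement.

Derangements satisfy D(n) = (n-1)(D(n-1) + D(n-2)), starting from D(0)=1, D(1)=0.
Building up: D(2)=1, D(3)=2, D(4)=9, D(5)=44.
Total arrangements: 5! = 120.
Probability = D(5)/5! = 11/30.

Final answer: D(5)/5! = 44/120 = 0.366667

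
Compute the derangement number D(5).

Use the recurrence D(n) = (n-1)(D(n-1) + D(n-2)) with D(0)=1, D(1)=0.
D(2) = 1 x (0 + 1) = 1
D(3) = 2 x (1 + 0) = 2
D(4) = 3 x (2 + 1) = 9
D(5) = 4 x (D(4) + D(3)) = 4 x (9 + 2)

Final answer: D(5) = 44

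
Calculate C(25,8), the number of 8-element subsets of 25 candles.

C(25,8) = 25!/(8! x 17!).

Final answer: \binom{25}{8} = 1081575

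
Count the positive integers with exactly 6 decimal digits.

The leading digit cannot be 0 (9 options); the other 5 digits can be anything (10 options each).
Total: 9 x 10^5.

Final answer: 900000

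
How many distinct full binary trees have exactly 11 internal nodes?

This is counted by the nth Catalan number C_n. Here n = 11.
Using C_0 = 1 and C_(k+1) = C_k x 2(2k+1)/(k+2), build up term by term: C_1=1, C_2=2, C_3=5, C_4=14, C_5=42, C_6=132, C_7=429, C_8=1430, C_9=4862, C_10=16796, C_11=58786.

Final answer: C_{11} = 58786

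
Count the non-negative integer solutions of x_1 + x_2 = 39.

Stars and bars with 39 stars and 1 bars:
C(39+2-1, 2-1) = C(40,1).

Final answer: C(40,1) = 40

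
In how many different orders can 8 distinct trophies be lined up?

The number of ways to arrange 8 distinct objects is 8!.

Final answer: 8! = 40320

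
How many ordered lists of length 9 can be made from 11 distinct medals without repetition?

P(11,9) = 11!/(11-9)! = 11!/2!.

Final answer: P(11,9) = 19958400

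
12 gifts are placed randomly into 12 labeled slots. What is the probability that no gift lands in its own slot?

D(n) = (n-1)(D(n-1) + D(n-2)), D(0)=1, D(1)=0.
Building up: D(2)=1, D(3)=2, D(4)=9, D(5)=44, D(6)=265, D(7)=1854, D(8)=14833, D(9)=133496, D(10)=1334961, D(11)=14684570, D(12)=176214841.
Total arrangements: 12! = 479001600.
Probability = D(12)/12! = 16019531/43545600.

Final answer: D(12)/12! = 176214841/479001600 = 0.367879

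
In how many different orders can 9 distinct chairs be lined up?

The number of ways to arrange 9 distinct objects is 9!.

Final answer: 9! = 362880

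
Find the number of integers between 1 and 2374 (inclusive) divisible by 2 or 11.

Multiples of 2: 1187. Multiples of 11: 215. Of both (lcm=22): 107.
By inclusion-exclusion: 1187 + 215 - 107.

Final answer: 1295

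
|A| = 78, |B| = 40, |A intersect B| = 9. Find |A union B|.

|A union B| = |A| + |B| - |A intersect B| = 78 + 40 - 9.

Final answer: 109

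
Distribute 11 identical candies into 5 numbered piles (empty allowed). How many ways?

Stars and bars: C(n+k-1, k-1) = C(15,4).

Final answer: C(15,4) = 1365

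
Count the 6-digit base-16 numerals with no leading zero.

Leading digit: 15 options (nonzero). Other 5 digit(s): 16 options each.
Total: 15 x 16^5.

Final answer: 15728640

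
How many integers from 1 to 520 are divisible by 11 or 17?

Multiples of 11: 47. Multiples of 17: 30. Of both (lcm=187): 2.
By inclusion-exclusion: 47 + 30 - 2.

Final answer: 75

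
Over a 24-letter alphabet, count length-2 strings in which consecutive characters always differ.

First character: 24 choices. Each subsequent: 23 choices (must differ from the previous one).
Total: 24 x 23^1.

Final answer: 24 x 23^{1} = 552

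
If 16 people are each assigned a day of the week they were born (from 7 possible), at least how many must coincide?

There are 7 possible values for day of the week they were born. With 16 people and 7 categories, by pigeonhole: ceiling(16/7).

Final answer: 3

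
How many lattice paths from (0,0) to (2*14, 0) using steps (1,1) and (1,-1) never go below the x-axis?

Total monotonic paths to (14,14): C(28,14) = 40116600.
A path is bad iff it touches y = x + 1; reflecting its initial segment maps bad paths bijectively onto all paths to (13,15), of which there are C(28,15) = 37442160.
Valid Dyck paths: 40116600 - 37442160.
(These counts are the Catalan numbers.)

Final answer: C_{14} = 2674440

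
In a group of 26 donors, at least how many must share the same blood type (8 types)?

There are 8 possible values for blood type (8 types). With 26 donors and 8 categories, by pigeonhole: ceiling(26/8).

Final answer: 4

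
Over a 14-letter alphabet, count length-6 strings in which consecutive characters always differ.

Let g(n) count such strings. g(1) = 14, and each valid string of length n-1 extends in 13 ways (any symbol but the last), so g(n) = 13 g(n-1).
Total: g(6) = 14 x 13^5.

Final answer: 14 x 13^{5} = 5198102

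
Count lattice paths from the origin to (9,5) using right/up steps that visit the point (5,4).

Paths (0,0)->(5,4): C(9,4) = 126.
Paths (5,4)->(9,5): C(5,1) = 5.
By multiplication principle: 126 x 5.

Final answer: 630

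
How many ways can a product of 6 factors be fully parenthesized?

The structures are counted by the Catalan number C_n. Here n = 6 - 1 = 5.
Using C_0 = 1 and C_(k+1) = C_k x 2(2k+1)/(k+2), build up term by term: C_1=1, C_2=2, C_3=5, C_4=14, C_5=42.

Final answer: C_{5} = 42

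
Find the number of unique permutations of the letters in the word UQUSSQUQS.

Letters (Q:3, S:3, U:3). Total letters: 9.
Permutations = 9!/(3! x 3! x 3!).

Final answer: 1680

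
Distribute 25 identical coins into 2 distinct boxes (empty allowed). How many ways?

Stars and bars: C(n+k-1, k-1) = C(26,1).

Final answer: C(26,1) = 26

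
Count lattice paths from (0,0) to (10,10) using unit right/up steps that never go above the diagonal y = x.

Total monotonic paths to (10,10): C(20,10) = 184756.
Reflecting each bad path at its first crossing gives a bijection with paths to (9,11): C(20,11) = 167960.
Valid Dyck paths: 184756 - 167960.
(Check: C(20,10) - C(20,11) = C(20,10)/11, the Catalan number C_{10}.)

Final answer: C_{10} = 16796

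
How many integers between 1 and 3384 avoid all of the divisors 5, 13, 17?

|div by 5|=676, |div by 13|=260, |div by 17|=199.
|div by 5&13|=52, |div by 5&17|=39, |div by 13&17|=15, |div by all|=3.
By inclusion-exclusion, divisible by at least one: 676+260+199-52-39-15+3 = 1032.
Not divisible by any: 3384 - 1032.

Final answer: 2352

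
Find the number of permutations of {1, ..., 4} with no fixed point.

Derangements satisfy D(n) = (n-1)(D(n-1) + D(n-2)), starting from D(0)=1, D(1)=0.
D(2) = 1 x (0 + 1) = 1
D(3) = 2 x (1 + 0) = 2
D(4) = 3 x (D(3) + D(2)) = 3 x (2 + 1)

Final answer: D(4) = 9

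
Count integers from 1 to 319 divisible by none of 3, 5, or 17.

|div by 3|=106, |div by 5|=63, |div by 17|=18.
|div by 3&5|=21, |div by 3&17|=6, |div by 5&17|=3, |div by all|=1.
By inclusion-exclusion, divisible by at least one: 106+63+18-21-6-3+1 = 158.
Not divisible by any: 319 - 158.

Final answer: 161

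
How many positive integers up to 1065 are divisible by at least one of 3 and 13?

Multiples of 3: 355. Multiples of 13: 81. Of both (lcm=39): 27.
By inclusion-exclusion: 355 + 81 - 27.

Final answer: 409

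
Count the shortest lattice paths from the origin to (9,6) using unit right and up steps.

Each path has 9 right steps and 6 up steps in some order (15 steps total).
Choose which 6 of the 15 steps are up: C(15,6).

Final answer: C(15,6) = 5005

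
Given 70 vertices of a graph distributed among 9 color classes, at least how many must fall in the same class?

By pigeonhole with 70 objects and 9 categories: ceiling(70/9).

Final answer: 8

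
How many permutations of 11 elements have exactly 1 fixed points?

Choose which 1 elements are fixed: C(11,1) = 11.
Derange the remaining 10 using D(j) = (j-1)(D(j-1) + D(j-2)), D(0)=1, D(1)=0: D(2)=1, D(3)=2, D(4)=9, D(5)=44, D(6)=265, D(7)=1854, D(8)=14833, D(9)=133496, D(10)=1334961.
Total: 11 x 1334961.

Final answer: C(11,1) D(10) = 14684571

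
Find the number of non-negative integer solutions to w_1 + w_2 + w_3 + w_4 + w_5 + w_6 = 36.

Stars and bars with 36 stars and 5 bars:
C(36+6-1, 6-1) = C(41,5).

Final answer: C(41,5) = 749398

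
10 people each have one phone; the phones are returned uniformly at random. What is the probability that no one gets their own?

Derangements satisfy D(n) = (n-1)(D(n-1) + D(n-2)), starting from D(0)=1, D(1)=0.
Building up: D(2)=1, D(3)=2, D(4)=9, D(5)=44, D(6)=265, D(7)=1854, D(8)=14833, D(9)=133496, D(10)=1334961.
Total arrangements: 10! = 3628800.
Probability = D(10)/10! = 16481/44800.

Final answer: D(10)/10! = 1334961/3628800 = 0.367879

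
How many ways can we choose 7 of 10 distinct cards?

C(10,7) = 10!/(7! x (10-7)!).

Final answer: C(10,7) = 120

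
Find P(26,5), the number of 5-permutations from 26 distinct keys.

P(26,5) = 26!/(26-5)! = 26!/21!.

Final answer: P(26,5) = 7893600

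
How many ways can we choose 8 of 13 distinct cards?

C(13,8) = 13!/(8! x 5!).

Final answer: \binom{13}{8} = 1287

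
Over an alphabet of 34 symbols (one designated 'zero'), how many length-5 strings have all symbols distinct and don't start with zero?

First digit: 33 (nonzero). Second: 33 (not first). Third: 32, etc.
Total: 33 x 33 x 32 x 31 x 30.

Final answer: 32408640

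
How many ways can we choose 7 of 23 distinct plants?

C(23,7) = 23!/(7! x (23-7)!).

Final answer: C(23,7) = 245157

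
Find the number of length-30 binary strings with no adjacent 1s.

A valid string ends in 0 (append to any length-(n-1) valid string) or in 01 (append to any length-(n-2) valid string), so a(n) = a(n-1) + a(n-2) with a(1)=2, a(2)=3.
Building up term by term: a(1)=2, a(2)=3, a(3)=5, a(4)=8, a(5)=13, a(6)=21, a(7)=34, a(8)=55, a(9)=89, a(10)=144, a(11)=233, a(12)=377, a(13)=610, a(14)=987, a(15)=1597, a(16)=2584, a(17)=4181, a(18)=6765, a(19)=10946, a(20)=17711, a(21)=28657, a(22)=46368, a(23)=75025, a(24)=121393, a(25)=196418, a(26)=317811, a(27)=514229, a(28)=832040, a(29)=1346269, a(30)=2178309.

Final answer: 2178309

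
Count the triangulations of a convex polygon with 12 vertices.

This is counted by the nth Catalan number C_n. Here n = 12 - 2 = 10.
C_n = (2n)!/(n!(n+1)!), so C_{10} = 20!/(10! x 11!) = C(20,10)/11 = 184756/11.

Final answer: C_{10} = 16796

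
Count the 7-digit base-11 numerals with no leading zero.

Leading digit: 10 options (nonzero). Other 6 digit(s): 11 options each.
Total: 10 x 11^6.

Final answer: 17715610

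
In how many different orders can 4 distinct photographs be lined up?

The number of ways to arrange 4 distinct objects is 4!.

Final answer: 4! = 24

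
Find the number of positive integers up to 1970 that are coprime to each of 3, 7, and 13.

|div by 3|=656, |div by 7|=281, |div by 13|=151.
|div by 3&7|=93, |div by 3&13|=50, |div by 7&13|=21, |div by all|=7.
By inclusion-exclusion, divisible by at least one: 656+281+151-93-50-21+7 = 931.
Not divisible by any: 1970 - 931.

Final answer: 1039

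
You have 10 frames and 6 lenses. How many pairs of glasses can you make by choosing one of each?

By the multiplication principle: 10 x 6.

Final answer: 60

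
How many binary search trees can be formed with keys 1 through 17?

This is counted by the nth Catalan number C_n. Here n = 17.
C_n = (2n)!/(n!(n+1)!), so C_{17} = 34!/(17! x 18!) = C(34,17)/18 = 2333606220/18.

Final answer: C_{17} = 129644790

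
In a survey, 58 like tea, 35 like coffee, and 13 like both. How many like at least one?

|A union B| = |A| + |B| - |A intersect B| = 58 + 35 - 13.

Final answer: 80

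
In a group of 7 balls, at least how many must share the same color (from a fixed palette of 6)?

There are 6 possible values for color (from a fixed palette of 6). With 7 balls and 6 categories, by pigeonhole: ceiling(7/6).

Final answer: 2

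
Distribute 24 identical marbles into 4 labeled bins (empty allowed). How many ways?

Stars and bars: C(n+k-1, k-1) = C(27,3).

Final answer: C(27,3) = 2925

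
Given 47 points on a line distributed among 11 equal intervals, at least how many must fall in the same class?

By pigeonhole with 47 objects and 11 categories: ceiling(47/11).

Final answer: 5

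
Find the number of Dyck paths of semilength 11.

Total monotonic paths to (11,11): C(22,11) = 705432.
Paths that cross above y=x (reflection bijection): C(22,12) = 646646.
Valid Dyck paths: 705432 - 646646.
(These counts are the Catalan numbers.)

Final answer: C_{11} = 58786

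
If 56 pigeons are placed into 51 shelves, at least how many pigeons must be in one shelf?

By the pigeonhole principle: ceiling(56/51).

Final answer: 2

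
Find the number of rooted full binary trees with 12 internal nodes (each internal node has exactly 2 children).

This is a standard Catalan-number count: the answer is C_n. Here n = 12.
C_n = C(2n,n)/(n+1), so C_{12} = C(24,12)/13 = 2704156/13.

Final answer: C_{12} = 208012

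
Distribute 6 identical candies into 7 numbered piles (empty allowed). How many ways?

Stars and bars: C(n+k-1, k-1) = C(12,6).

Final answer: C(12,6) = 924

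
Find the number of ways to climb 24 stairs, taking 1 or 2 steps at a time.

Condition on the final move: it is a 1-step (f(n-1) ways to get there) or a 2-step (f(n-2) ways), so f(n) = f(n-1) + f(n-2), with f(1)=1, f(2)=2.
Iterating the recurrence: f(1)=1, f(2)=2, f(3)=3, f(4)=5, f(5)=8, f(6)=13, f(7)=21, f(8)=34, f(9)=55, f(10)=89, f(11)=144, f(12)=233, f(13)=377, f(14)=610, f(15)=987, f(16)=1597, f(17)=2584, f(18)=4181, f(19)=6765, f(20)=10946, f(21)=17711, f(22)=28657, f(23)=46368, f(24)=75025.

Final answer: 75025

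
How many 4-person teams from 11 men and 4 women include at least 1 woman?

Sum over valid woman counts:
C(4,1)C(11,3) = 660
C(4,2)C(11,2) = 330
C(4,3)C(11,1) = 44
C(4,4)C(11,0) = 1
Total: 660 + 330 + 44 + 1.

Final answer: 1035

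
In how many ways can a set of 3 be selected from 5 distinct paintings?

C(5,3) = 5!/(3! x (5-3)!).

Final answer: C(5,3) = 10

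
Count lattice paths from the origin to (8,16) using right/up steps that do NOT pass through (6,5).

Total paths to (8,16): C(24,16) = 735471.
Paths through (6,5): C(11,5) x C(13,11) = 36036.
Avoiding (6,5): 735471 - 36036.

Final answer: 699435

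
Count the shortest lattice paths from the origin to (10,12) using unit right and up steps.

Each path has 10 right steps and 12 up steps in some order (22 steps total).
Choose which 12 of the 22 steps are up: C(22,12).

Final answer: C(22,12) = 646646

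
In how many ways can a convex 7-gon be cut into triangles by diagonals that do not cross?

This is counted by the nth Catalan number C_n. Here n = 7 - 2 = 5.
C_n = C(2n,n)/(n+1), so C_{5} = C(10,5)/6 = 252/6.

Final answer: C_{5} = 42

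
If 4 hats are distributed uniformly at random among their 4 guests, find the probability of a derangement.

Use the recurrence D(n) = (n-1)(D(n-1) + D(n-2)) with D(0)=1, D(1)=0.
Building up: D(2)=1, D(3)=2, D(4)=9.
Total arrangements: 4! = 24.
Probability = D(4)/4! = 3/8.

Final answer: D(4)/4! = 9/24 = 0.375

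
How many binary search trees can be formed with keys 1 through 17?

This is counted by the nth Catalan number C_n. Here n = 17.
Using C_0 = 1 and C_(k+1) = C_k x 2(2k+1)/(k+2), build up term by term: C_1=1, C_2=2, C_3=5, C_4=14, C_5=42, C_6=132, C_7=429, C_8=1430, C_9=4862, C_10=16796, C_11=58786, C_12=208012, C_13=742900, C_14=2674440, C_15=9694845, C_16=35357670, C_17=129644790.

Final answer: C_{17} = 129644790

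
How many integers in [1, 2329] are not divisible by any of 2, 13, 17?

|div by 2|=1164, |div by 13|=179, |div by 17|=137.
|div by 2&13|=89, |div by 2&17|=68, |div by 13&17|=10, |div by all|=5.
By inclusion-exclusion, divisible by at least one: 1164+179+137-89-68-10+5 = 1318.
Not divisible by any: 2329 - 1318.

Final answer: 1011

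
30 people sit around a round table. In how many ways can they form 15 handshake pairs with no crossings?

This is counted by the nth Catalan number C_n. Here n = 30/2 = 15.
Using C_0 = 1 and C_(k+1) = C_k x 2(2k+1)/(k+2), build up term by term: C_1=1, C_2=2, C_3=5, C_4=14, C_5=42, C_6=132, C_7=429, C_8=1430, C_9=4862, C_10=16796, C_11=58786, C_12=208012, C_13=742900, C_14=2674440, C_15=9694845.

Final answer: C_{15} = 9694845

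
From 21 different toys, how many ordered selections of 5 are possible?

P(21,5) = 21!/(21-5)! = 21!/16!.

Final answer: P(21,5) = 2441880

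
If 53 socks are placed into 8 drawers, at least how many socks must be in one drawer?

By the pigeonhole principle: ceiling(53/8).

Final answer: 7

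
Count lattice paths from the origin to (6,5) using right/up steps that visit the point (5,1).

Paths (0,0)->(5,1): C(6,1) = 6.
Paths (5,1)->(6,5): C(5,4) = 5.
By multiplication principle: 6 x 5.

Final answer: 30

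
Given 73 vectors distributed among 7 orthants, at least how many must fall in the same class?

By pigeonhole with 73 objects and 7 categories: ceiling(73/7).

Final answer: 11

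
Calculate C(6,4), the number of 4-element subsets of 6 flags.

C(6,4) = 6!/(4! x (6-4)!).

Final answer: C(6,4) = 15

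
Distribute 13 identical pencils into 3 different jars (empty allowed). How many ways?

Stars and bars: C(n+k-1, k-1) = C(15,2).

Final answer: C(15,2) = 105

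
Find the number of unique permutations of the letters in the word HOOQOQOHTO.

Letters (H:2, O:5, Q:2, T:1). Total letters: 10.
Permutations = 10!/(5! x 2! x 2!).

Final answer: 7560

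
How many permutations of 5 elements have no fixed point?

D(n) = (n-1)(D(n-1) + D(n-2)), D(0)=1, D(1)=0.
D(2) = 1 x (0 + 1) = 1
D(3) = 2 x (1 + 0) = 2
D(4) = 3 x (2 + 1) = 9
D(5) = 4 x (D(4) + D(3)) = 4 x (9 + 2)

Final answer: D(5) = 44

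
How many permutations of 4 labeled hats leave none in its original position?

Use the recurrence D(n) = (n-1)(D(n-1) + D(n-2)) with D(0)=1, D(1)=0.
D(2) = 1 x (0 + 1) = 1
D(3) = 2 x (1 + 0) = 2
D(4) = 3 x (D(3) + D(2)) = 3 x (2 + 1)

Final answer: D(4) = 9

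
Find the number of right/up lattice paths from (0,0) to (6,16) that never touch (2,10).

Total paths to (6,16): C(22,16) = 74613.
Paths through (2,10): C(12,10) x C(10,6) = 13860.
Avoiding (2,10): 74613 - 13860.

Final answer: 60753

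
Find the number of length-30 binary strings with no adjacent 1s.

Classify by the final bit: ...0 gives a(n-1) strings, ...01 gives a(n-2) strings. Thus a(n) = a(n-1) + a(n-2) with a(1)=2, a(2)=3.
Iterating the recurrence: a(1)=2, a(2)=3, a(3)=5, a(4)=8, a(5)=13, a(6)=21, a(7)=34, a(8)=55, a(9)=89, a(10)=144, a(11)=233, a(12)=377, a(13)=610, a(14)=987, a(15)=1597, a(16)=2584, a(17)=4181, a(18)=6765, a(19)=10946, a(20)=17711, a(21)=28657, a(22)=46368, a(23)=75025, a(24)=121393, a(25)=196418, a(26)=317811, a(27)=514229, a(28)=832040, a(29)=1346269, a(30)=2178309.

Final answer: 2178309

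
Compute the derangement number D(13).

Derangements satisfy D(n) = (n-1)(D(n-1) + D(n-2)), starting from D(0)=1, D(1)=0.
D(2) = 1 x (0 + 1) = 1
D(3) = 2 x (1 + 0) = 2
D(4) = 3 x (2 + 1) = 9
D(5) = 4 x (9 + 2) = 44
D(6) = 5 x (44 + 9) = 265
D(7) = 6 x (265 + 44) = 1854
D(8) = 7 x (1854 + 265) = 14833
D(9) = 8 x (14833 + 1854) = 133496
D(10) = 9 x (133496 + 14833) = 1334961
D(11) = 10 x (1334961 + 133496) = 14684570
D(12) = 11 x (14684570 + 1334961) = 176214841
D(13) = 12 x (D(12) + D(11)) = 12 x (176214841 + 14684570)

Final answer: D(13) = 2290792932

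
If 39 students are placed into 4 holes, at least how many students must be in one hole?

By the pigeonhole principle: ceiling(39/4).

Final answer: 10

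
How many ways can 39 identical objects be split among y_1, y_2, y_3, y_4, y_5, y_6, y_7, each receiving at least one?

Substitute y'_i = y_i - 1 (so y'_i >= 0). Then sum y'_i = 39 - 7 = 32.
Stars and bars: C(32+7-1, 7-1) = C(38,6).

Final answer: C(38,6) = 2760681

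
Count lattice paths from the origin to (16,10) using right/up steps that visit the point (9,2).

Paths (0,0)->(9,2): C(11,2) = 55.
Paths (9,2)->(16,10): C(15,8) = 6435.
By multiplication principle: 55 x 6435.

Final answer: 353925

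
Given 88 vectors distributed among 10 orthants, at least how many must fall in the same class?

By pigeonhole with 88 objects and 10 categories: ceiling(88/10).

Final answer: 9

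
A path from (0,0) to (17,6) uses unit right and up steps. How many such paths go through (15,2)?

Paths (0,0)->(15,2): C(17,2) = 136.
Paths (15,2)->(17,6): C(6,4) = 15.
By multiplication principle: 136 x 15.

Final answer: 2040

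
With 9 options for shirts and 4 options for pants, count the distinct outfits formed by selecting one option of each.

By the multiplication principle: 9 x 4.

Final answer: 36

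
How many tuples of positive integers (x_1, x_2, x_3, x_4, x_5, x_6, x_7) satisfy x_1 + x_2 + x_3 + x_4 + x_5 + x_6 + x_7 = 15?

Substitute x'_i = x_i - 1 (so x'_i >= 0). Then sum x'_i = 15 - 7 = 8.
Stars and bars: C(8+7-1, 7-1) = C(14,6).

Final answer: C(14,6) = 3003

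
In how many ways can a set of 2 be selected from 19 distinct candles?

C(19,2) = 19!/(2! x (19-2)!).

Final answer: C(19,2) = 171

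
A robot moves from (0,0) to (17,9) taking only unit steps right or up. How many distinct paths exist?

Each path has 17 right steps and 9 up steps in some order (26 steps total).
Choose which 9 of the 26 steps are up: C(26,9).

Final answer: C(26,9) = 3124550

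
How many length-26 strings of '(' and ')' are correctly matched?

This is counted by the nth Catalan number C_n. Here n = 13 (pairs).
C_n = (2n)!/(n!(n+1)!), so C_{13} = 26!/(13! x 14!) = C(26,13)/14 = 10400600/14.

Final answer: C_{13} = 742900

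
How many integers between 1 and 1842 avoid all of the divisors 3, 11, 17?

|div by 3|=614, |div by 11|=167, |div by 17|=108.
|div by 3&11|=55, |div by 3&17|=36, |div by 11&17|=9, |div by all|=3.
By inclusion-exclusion, divisible by at least one: 614+167+108-55-36-9+3 = 792.
Not divisible by any: 1842 - 792.

Final answer: 1050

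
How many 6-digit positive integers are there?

The leading digit cannot be 0 (9 options); the other 5 digits can be anything (10 options each).
Total: 9 x 10^5.

Final answer: 900000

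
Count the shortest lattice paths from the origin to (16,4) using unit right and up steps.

Each path has 16 right steps and 4 up steps in some order (20 steps total).
Choose which 4 of the 20 steps are up: C(20,4).

Final answer: C(20,4) = 4845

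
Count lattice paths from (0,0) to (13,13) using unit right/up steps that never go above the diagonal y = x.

Total monotonic paths to (13,13): C(26,13) = 10400600.
Reflecting each bad path at its first crossing gives a bijection with paths to (12,14): C(26,14) = 9657700.
Valid Dyck paths: 10400600 - 9657700.
(This is the Catalan number C_{13}.)

Final answer: C_{13} = 742900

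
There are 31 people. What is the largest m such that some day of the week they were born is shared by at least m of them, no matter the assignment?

There are 7 possible values for day of the week they were born. With 31 people and 7 categories, by pigeonhole: ceiling(31/7).

Final answer: 5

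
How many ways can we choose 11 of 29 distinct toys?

C(29,11) = 29!/(11! x 18!).

Final answer: \binom{29}{11} = 34597290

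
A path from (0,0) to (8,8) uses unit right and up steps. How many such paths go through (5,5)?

Paths (0,0)->(5,5): C(10,5) = 252.
Paths (5,5)->(8,8): C(6,3) = 20.
By multiplication principle: 252 x 20.

Final answer: 5040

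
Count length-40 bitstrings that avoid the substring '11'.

Let a(n) count valid strings. If the last bit is 0 the prefix is any valid string of length n-1; if it is 1 the string must end in 01 with a valid prefix of length n-2. So a(n) = a(n-1) + a(n-2), a(1)=2, a(2)=3.
Computing successive values: a(1)=2, a(2)=3, a(3)=5, a(4)=8, a(5)=13, a(6)=21, a(7)=34, a(8)=55, a(9)=89, a(10)=144, a(11)=233, a(12)=377, a(13)=610, a(14)=987, a(15)=1597, a(16)=2584, a(17)=4181, a(18)=6765, a(19)=10946, a(20)=17711, a(21)=28657, a(22)=46368, a(23)=75025, a(24)=121393, a(25)=196418, a(26)=317811, a(27)=514229, a(28)=832040, a(29)=1346269, a(30)=2178309, a(31)=3524578, a(32)=5702887, a(33)=9227465, a(34)=14930352, a(35)=24157817, a(36)=39088169, a(37)=63245986, a(38)=102334155, a(39)=165580141, a(40)=267914296.

Final answer: 267914296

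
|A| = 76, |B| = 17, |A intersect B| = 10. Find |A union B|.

|A union B| = |A| + |B| - |A intersect B| = 76 + 17 - 10.

Final answer: 83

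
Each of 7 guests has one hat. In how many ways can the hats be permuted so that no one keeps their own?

D(n) = (n-1)(D(n-1) + D(n-2)), D(0)=1, D(1)=0.
D(2) = 1 x (0 + 1) = 1
D(3) = 2 x (1 + 0) = 2
D(4) = 3 x (2 + 1) = 9
D(5) = 4 x (9 + 2) = 44
D(6) = 5 x (44 + 9) = 265
D(7) = 6 x (D(6) + D(5)) = 6 x (265 + 44)

Final answer: D(7) = 1854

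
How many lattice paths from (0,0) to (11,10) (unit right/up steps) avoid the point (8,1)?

Total paths to (11,10): C(21,10) = 352716.
Paths through (8,1): C(9,1) x C(12,9) = 1980.
Avoiding (8,1): 352716 - 1980.

Final answer: 350736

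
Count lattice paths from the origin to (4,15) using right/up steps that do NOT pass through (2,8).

Total paths to (4,15): C(19,15) = 3876.
Paths through (2,8): C(10,8) x C(9,7) = 1620.
Avoiding (2,8): 3876 - 1620.

Final answer: 2256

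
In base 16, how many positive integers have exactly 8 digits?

Leading digit: 15 options (nonzero). Other 7 digit(s): 16 options each.
Total: 15 x 16^7.

Final answer: 4026531840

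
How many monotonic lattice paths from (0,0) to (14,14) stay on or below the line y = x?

Total monotonic paths to (14,14): C(28,14) = 40116600.
Reflecting each bad path at its first crossing gives a bijection with paths to (13,15): C(28,15) = 37442160.
Valid Dyck paths: 40116600 - 37442160.
(Check: C(28,14) - C(28,15) = C(28,14)/15, the Catalan number C_{14}.)

Final answer: C_{14} = 2674440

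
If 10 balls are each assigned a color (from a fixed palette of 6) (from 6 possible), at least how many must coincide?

There are 6 possible values for color (from a fixed palette of 6). With 10 balls and 6 categories, by pigeonhole: ceiling(10/6).

Final answer: 2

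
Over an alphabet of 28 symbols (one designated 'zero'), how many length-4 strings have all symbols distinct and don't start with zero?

The leading digit has 27 choices (anything but zero); the next has 27 (anything but the first), then 26, and so on, one fewer each time.
Total: 27 x 27 x 26 x 25.

Final answer: 473850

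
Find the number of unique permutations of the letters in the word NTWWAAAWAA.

Letters (A:5, N:1, T:1, W:3). Total letters: 10.
Permutations = 10!/(5! x 3!).

Final answer: 5040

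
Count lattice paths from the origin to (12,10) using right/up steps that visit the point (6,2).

Paths (0,0)->(6,2): C(8,2) = 28.
Paths (6,2)->(12,10): C(14,8) = 3003.
By multiplication principle: 28 x 3003.

Final answer: 84084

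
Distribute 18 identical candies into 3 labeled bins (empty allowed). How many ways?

Stars and bars: C(n+k-1, k-1) = C(20,2).

Final answer: C(20,2) = 190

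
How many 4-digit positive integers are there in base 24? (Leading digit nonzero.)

In base 24, the leading digit has 23 choices (1..23); each of the remaining 3 digits has 24 choices.
Total: 23 x 24^3.

Final answer: 317952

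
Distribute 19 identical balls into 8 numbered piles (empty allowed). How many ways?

Stars and bars: C(n+k-1, k-1) = C(26,7).

Final answer: C(26,7) = 657800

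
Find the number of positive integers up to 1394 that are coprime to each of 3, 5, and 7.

|div by 3|=464, |div by 5|=278, |div by 7|=199.
|div by 3&5|=92, |div by 3&7|=66, |div by 5&7|=39, |div by all|=13.
By inclusion-exclusion, divisible by at least one: 464+278+199-92-66-39+13 = 757.
Not divisible by any: 1394 - 757.

Final answer: 637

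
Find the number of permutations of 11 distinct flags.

The number of ways to arrange 11 distinct objects is 11!.

Final answer: 11! = 39916800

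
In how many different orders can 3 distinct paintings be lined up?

The number of ways to arrange 3 distinct objects is 3!.

Final answer: 3! = 6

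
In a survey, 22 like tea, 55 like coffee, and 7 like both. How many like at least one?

|A union B| = |A| + |B| - |A intersect B| = 22 + 55 - 7.

Final answer: 70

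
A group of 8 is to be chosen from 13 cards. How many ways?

C(13,8) = 13!/(8! x 5!).

Final answer: \binom{13}{8} = 1287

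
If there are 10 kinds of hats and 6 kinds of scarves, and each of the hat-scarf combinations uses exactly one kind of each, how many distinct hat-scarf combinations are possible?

By the multiplication principle: 10 x 6.

Final answer: 60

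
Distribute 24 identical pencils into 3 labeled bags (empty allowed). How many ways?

Stars and bars: C(n+k-1, k-1) = C(26,2).

Final answer: C(26,2) = 325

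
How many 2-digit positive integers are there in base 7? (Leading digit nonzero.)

Leading digit: 6 options (nonzero). Other 1 digit(s): 7 options each.
Total: 6 x 7^1.

Final answer: 42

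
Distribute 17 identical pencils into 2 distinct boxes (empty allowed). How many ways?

Stars and bars: C(n+k-1, k-1) = C(18,1).

Final answer: C(18,1) = 18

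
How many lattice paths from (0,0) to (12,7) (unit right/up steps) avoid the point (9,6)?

Total paths to (12,7): C(19,7) = 50388.
Paths through (9,6): C(15,6) x C(4,1) = 20020.
Avoiding (9,6): 50388 - 20020.

Final answer: 30368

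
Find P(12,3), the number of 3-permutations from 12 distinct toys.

P(12,3) = 12!/(12-3)! = 12!/9!.

Final answer: P(12,3) = 1320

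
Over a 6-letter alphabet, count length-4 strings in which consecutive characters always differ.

Let g(n) count such strings. g(1) = 6, and each valid string of length n-1 extends in 5 ways (any symbol but the last), so g(n) = 5 g(n-1).
Total: g(4) = 6 x 5^3.

Final answer: 6 x 5^{3} = 750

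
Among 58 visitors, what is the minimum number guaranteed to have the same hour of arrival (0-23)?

There are 24 possible values for hour of arrival (0-23). With 58 visitors and 24 categories, by pigeonhole: ceiling(58/24).

Final answer: 3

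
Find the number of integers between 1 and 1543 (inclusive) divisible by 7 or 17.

Multiples of 7: 220. Multiples of 17: 90. Of both (lcm=119): 12.
By inclusion-exclusion: 220 + 90 - 12.

Final answer: 298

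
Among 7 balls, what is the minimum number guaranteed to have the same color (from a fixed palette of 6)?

There are 6 possible values for color (from a fixed palette of 6). With 7 balls and 6 categories, by pigeonhole: ceiling(7/6).

Final answer: 2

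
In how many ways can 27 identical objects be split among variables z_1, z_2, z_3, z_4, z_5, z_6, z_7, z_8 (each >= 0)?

Stars and bars with 27 stars and 7 bars:
C(27+8-1, 8-1) = C(34,7).

Final answer: C(34,7) = 5379616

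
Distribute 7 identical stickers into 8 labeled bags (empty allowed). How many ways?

Stars and bars: C(n+k-1, k-1) = C(14,7).

Final answer: C(14,7) = 3432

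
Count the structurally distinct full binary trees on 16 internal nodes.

The structures are counted by the Catalan number C_n. Here n = 16.
C_n = (2n)!/(n!(n+1)!), so C_{16} = 32!/(16! x 17!) = C(32,16)/17 = 601080390/17.

Final answer: C_{16} = 35357670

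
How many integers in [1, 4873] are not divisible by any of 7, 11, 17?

|div by 7|=696, |div by 11|=443, |div by 17|=286.
|div by 7&11|=63, |div by 7&17|=40, |div by 11&17|=26, |div by all|=3.
By inclusion-exclusion, divisible by at least one: 696+443+286-63-40-26+3 = 1299.
Not divisible by any: 4873 - 1299.

Final answer: 3574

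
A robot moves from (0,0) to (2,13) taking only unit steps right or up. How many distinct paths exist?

Each path has 2 right steps and 13 up steps in some order (15 steps total).
Choose which 13 of the 15 steps are up: C(15,13).

Final answer: C(15,13) = 105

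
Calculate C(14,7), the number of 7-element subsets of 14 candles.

C(14,7) = 14!/(7! x (14-7)!).

Final answer: C(14,7) = 3432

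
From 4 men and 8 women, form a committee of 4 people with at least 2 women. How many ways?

Sum over valid woman counts:
C(8,2)C(4,2) = 168
C(8,3)C(4,1) = 224
C(8,4)C(4,0) = 70
Total: 168 + 224 + 70.

Final answer: 462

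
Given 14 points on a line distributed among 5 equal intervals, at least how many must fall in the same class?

By pigeonhole with 14 objects and 5 categories: ceiling(14/5).

Final answer: 3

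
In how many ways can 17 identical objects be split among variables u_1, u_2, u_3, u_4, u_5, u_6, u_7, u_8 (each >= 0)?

Stars and bars with 17 stars and 7 bars:
C(17+8-1, 8-1) = C(24,7).

Final answer: C(24,7) = 346104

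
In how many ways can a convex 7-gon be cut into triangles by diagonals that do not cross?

This is counted by the nth Catalan number C_n. Here n = 7 - 2 = 5.
Using C_0 = 1 and C_(k+1) = C_k x 2(2k+1)/(k+2), build up term by term: C_1=1, C_2=2, C_3=5, C_4=14, C_5=42.

Final answer: C_{5} = 42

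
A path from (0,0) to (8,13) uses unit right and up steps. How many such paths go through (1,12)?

Paths (0,0)->(1,12): C(13,12) = 13.
Paths (1,12)->(8,13): C(8,1) = 8.
By multiplication principle: 13 x 8.

Final answer: 104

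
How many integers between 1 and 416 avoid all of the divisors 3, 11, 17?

|div by 3|=138, |div by 11|=37, |div by 17|=24.
|div by 3&11|=12, |div by 3&17|=8, |div by 11&17|=2, |div by all|=0.
By inclusion-exclusion, divisible by at least one: 138+37+24-12-8-2+0 = 177.
Not divisible by any: 416 - 177.

Final answer: 239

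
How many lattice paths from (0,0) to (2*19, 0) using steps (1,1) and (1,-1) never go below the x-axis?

Total monotonic paths to (19,19): C(38,19) = 35345263800.
Paths that cross above y=x (reflection bijection): C(38,20) = 33578000610.
Valid Dyck paths: 35345263800 - 33578000610.
(This is the Catalan number C_{19}.)

Final answer: C_{19} = 1767263190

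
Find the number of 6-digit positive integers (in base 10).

First digit: 9 choices (1-9). Each of the remaining 5 digits: 10 choices.
Total: 9 x 10^5.

Final answer: 900000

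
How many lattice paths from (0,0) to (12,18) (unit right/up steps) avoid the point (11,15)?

Total paths to (12,18): C(30,18) = 86493225.
Paths through (11,15): C(26,15) x C(4,3) = 30904640.
Avoiding (11,15): 86493225 - 30904640.

Final answer: 55588585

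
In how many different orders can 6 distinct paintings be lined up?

The number of ways to arrange 6 distinct objects is 6!.

Final answer: 6! = 720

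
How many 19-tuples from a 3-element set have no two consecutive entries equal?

Let g(n) count such strings. g(1) = 3, and each valid string of length n-1 extends in 2 ways (any symbol but the last), so g(n) = 2 g(n-1).
Total: g(19) = 3 x 2^18.

Final answer: 3 x 2^{18} = 786432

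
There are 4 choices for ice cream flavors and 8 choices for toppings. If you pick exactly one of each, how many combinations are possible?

By the multiplication principle: 4 x 8.

Final answer: 32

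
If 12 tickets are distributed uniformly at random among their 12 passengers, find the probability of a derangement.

Derangements satisfy D(n) = (n-1)(D(n-1) + D(n-2)), starting from D(0)=1, D(1)=0.
Building up: D(2)=1, D(3)=2, D(4)=9, D(5)=44, D(6)=265, D(7)=1854, D(8)=14833, D(9)=133496, D(10)=1334961, D(11)=14684570, D(12)=176214841.
Total arrangements: 12! = 479001600.
Probability = D(12)/12! = 16019531/43545600.

Final answer: D(12)/12! = 176214841/479001600 = 0.367879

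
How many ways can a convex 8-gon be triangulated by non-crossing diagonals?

This is a standard Catalan-number count: the answer is C_n. Here n = 8 - 2 = 6.
C_n = (2n)!/(n!(n+1)!), so C_{6} = 12!/(6! x 7!) = C(12,6)/7 = 924/7.

Final answer: C_{6} = 132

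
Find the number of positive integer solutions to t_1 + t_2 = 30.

Substitute t'_i = t_i - 1 (so t'_i >= 0). Then sum t'_i = 30 - 2 = 28.
Stars and bars: C(28+2-1, 2-1) = C(29,1).

Final answer: C(29,1) = 29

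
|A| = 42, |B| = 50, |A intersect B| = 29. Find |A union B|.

|A union B| = |A| + |B| - |A intersect B| = 42 + 50 - 29.

Final answer: 63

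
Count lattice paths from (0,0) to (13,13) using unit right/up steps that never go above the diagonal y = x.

Total monotonic paths to (13,13): C(26,13) = 10400600.
A path is bad iff it touches y = x + 1; reflecting its initial segment maps bad paths bijectively onto all paths to (12,14), of which there are C(26,14) = 9657700.
Valid Dyck paths: 10400600 - 9657700.
(Equivalently, C_{13} = C(26,13)/14 = 10400600/14.)

Final answer: C_{13} = 742900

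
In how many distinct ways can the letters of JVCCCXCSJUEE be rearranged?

Letters (C:4, E:2, J:2, S:1, U:1, V:1, X:1). Total letters: 12.
Permutations = 12!/(4! x 2! x 2!).

Final answer: 4989600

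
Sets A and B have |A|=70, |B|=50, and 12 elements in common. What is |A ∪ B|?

|A union B| = |A| + |B| - |A intersect B| = 70 + 50 - 12.

Final answer: 108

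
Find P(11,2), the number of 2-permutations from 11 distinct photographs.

P(11,2) = 11!/(11-2)! = 11!/9!.

Final answer: P(11,2) = 110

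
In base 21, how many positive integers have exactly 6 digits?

Leading digit: 20 options (nonzero). Other 5 digit(s): 21 options each.
Total: 20 x 21^5.

Final answer: 81682020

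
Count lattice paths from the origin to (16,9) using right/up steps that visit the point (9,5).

Paths (0,0)->(9,5): C(14,5) = 2002.
Paths (9,5)->(16,9): C(11,4) = 330.
By multiplication principle: 2002 x 330.

Final answer: 660660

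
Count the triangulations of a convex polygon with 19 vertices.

The structures are counted by the Catalan number C_n. Here n = 19 - 2 = 17.
Using C_0 = 1 and C_(k+1) = C_k x 2(2k+1)/(k+2), build up term by term: C_1=1, C_2=2, C_3=5, C_4=14, C_5=42, C_6=132, C_7=429, C_8=1430, C_9=4862, C_10=16796, C_11=58786, C_12=208012, C_13=742900, C_14=2674440, C_15=9694845, C_16=35357670, C_17=129644790.

Final answer: C_{17} = 129644790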